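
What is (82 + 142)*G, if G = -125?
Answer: -28000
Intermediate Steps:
(82 + 142)*G = (82 + 142)*(-125) = 224*(-125) = -28000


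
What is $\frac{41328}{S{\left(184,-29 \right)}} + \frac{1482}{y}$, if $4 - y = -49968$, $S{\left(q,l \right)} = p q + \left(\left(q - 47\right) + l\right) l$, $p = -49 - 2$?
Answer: $- \frac{937131}{286378} \approx -3.2724$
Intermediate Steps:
$p = -51$ ($p = -49 - 2 = -51$)
$S{\left(q,l \right)} = - 51 q + l \left(-47 + l + q\right)$ ($S{\left(q,l \right)} = - 51 q + \left(\left(q - 47\right) + l\right) l = - 51 q + \left(\left(-47 + q\right) + l\right) l = - 51 q + \left(-47 + l + q\right) l = - 51 q + l \left(-47 + l + q\right)$)
$y = 49972$ ($y = 4 - -49968 = 4 + 49968 = 49972$)
$\frac{41328}{S{\left(184,-29 \right)}} + \frac{1482}{y} = \frac{41328}{\left(-29\right)^{2} - 9384 - -1363 - 5336} + \frac{1482}{49972} = \frac{41328}{841 - 9384 + 1363 - 5336} + 1482 \cdot \frac{1}{49972} = \frac{41328}{-12516} + \frac{57}{1922} = 41328 \left(- \frac{1}{12516}\right) + \frac{57}{1922} = - \frac{492}{149} + \frac{57}{1922} = - \frac{937131}{286378}$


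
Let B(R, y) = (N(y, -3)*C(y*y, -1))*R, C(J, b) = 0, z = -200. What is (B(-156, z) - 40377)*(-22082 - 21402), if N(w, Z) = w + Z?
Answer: 1755753468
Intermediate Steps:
N(w, Z) = Z + w
B(R, y) = 0 (B(R, y) = ((-3 + y)*0)*R = 0*R = 0)
(B(-156, z) - 40377)*(-22082 - 21402) = (0 - 40377)*(-22082 - 21402) = -40377*(-43484) = 1755753468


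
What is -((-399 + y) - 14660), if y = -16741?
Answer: 31800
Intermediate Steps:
-((-399 + y) - 14660) = -((-399 - 16741) - 14660) = -(-17140 - 14660) = -1*(-31800) = 31800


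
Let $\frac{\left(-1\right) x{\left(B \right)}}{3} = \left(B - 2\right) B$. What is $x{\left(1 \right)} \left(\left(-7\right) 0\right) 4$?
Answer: $0$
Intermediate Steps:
$x{\left(B \right)} = - 3 B \left(-2 + B\right)$ ($x{\left(B \right)} = - 3 \left(B - 2\right) B = - 3 \left(-2 + B\right) B = - 3 B \left(-2 + B\right)$)
$x{\left(1 \right)} \left(\left(-7\right) 0\right) 4 = 3 \cdot 1 \left(2 - 1\right) \left(\left(-7\right) 0\right) 4 = 3 \cdot 1 \left(2 - 1\right) 0 \cdot 4 = 3 \cdot 1 \cdot 1 \cdot 0 \cdot 4 = 3 \cdot 0 \cdot 4 = 0 \cdot 4 = 0$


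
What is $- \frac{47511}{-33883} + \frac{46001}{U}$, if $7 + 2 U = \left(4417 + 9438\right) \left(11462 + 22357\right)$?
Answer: $\frac{11132488896692}{7938147155077} \approx 1.4024$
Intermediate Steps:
$U = 234281119$ ($U = - \frac{7}{2} + \frac{\left(4417 + 9438\right) \left(11462 + 22357\right)}{2} = - \frac{7}{2} + \frac{13855 \cdot 33819}{2} = - \frac{7}{2} + \frac{1}{2} \cdot 468562245 = - \frac{7}{2} + \frac{468562245}{2} = 234281119$)
$- \frac{47511}{-33883} + \frac{46001}{U} = - \frac{47511}{-33883} + \frac{46001}{234281119} = \left(-47511\right) \left(- \frac{1}{33883}\right) + 46001 \cdot \frac{1}{234281119} = \frac{47511}{33883} + \frac{46001}{234281119} = \frac{11132488896692}{7938147155077}$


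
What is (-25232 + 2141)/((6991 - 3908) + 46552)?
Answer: -7697/16545 ≈ -0.46522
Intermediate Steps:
(-25232 + 2141)/((6991 - 3908) + 46552) = -23091/(3083 + 46552) = -23091/49635 = -23091*1/49635 = -7697/16545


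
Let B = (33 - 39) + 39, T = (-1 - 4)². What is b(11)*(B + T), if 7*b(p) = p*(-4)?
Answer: -2552/7 ≈ -364.57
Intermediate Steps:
T = 25 (T = (-5)² = 25)
b(p) = -4*p/7 (b(p) = (p*(-4))/7 = (-4*p)/7 = -4*p/7)
B = 33 (B = -6 + 39 = 33)
b(11)*(B + T) = (-4/7*11)*(33 + 25) = -44/7*58 = -2552/7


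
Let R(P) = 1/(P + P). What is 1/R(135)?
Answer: 270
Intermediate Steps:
R(P) = 1/(2*P)
1/R(135) = 1/((½)/135) = 1/((½)*(1/135)) = 1/(1/270) = 270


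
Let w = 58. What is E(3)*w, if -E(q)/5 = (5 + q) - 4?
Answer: -1160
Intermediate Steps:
E(q) = -5 - 5*q (E(q) = -5*((5 + q) - 4) = -5*(1 + q) = -5 - 5*q)
E(3)*w = (-5 - 5*3)*58 = (-5 - 15)*58 = -20*58 = -1160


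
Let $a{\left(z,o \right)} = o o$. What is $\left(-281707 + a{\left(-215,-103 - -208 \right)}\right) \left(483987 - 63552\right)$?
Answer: $-113804186670$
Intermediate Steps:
$a{\left(z,o \right)} = o^{2}$
$\left(-281707 + a{\left(-215,-103 - -208 \right)}\right) \left(483987 - 63552\right) = \left(-281707 + \left(-103 - -208\right)^{2}\right) \left(483987 - 63552\right) = \left(-281707 + \left(-103 + 208\right)^{2}\right) 420435 = \left(-281707 + 105^{2}\right) 420435 = \left(-281707 + 11025\right) 420435 = \left(-270682\right) 420435 = -113804186670$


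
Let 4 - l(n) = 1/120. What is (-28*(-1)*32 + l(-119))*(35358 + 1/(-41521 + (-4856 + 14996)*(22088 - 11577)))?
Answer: 406836768072732197/12784802280 ≈ 3.1822e+7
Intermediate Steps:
l(n) = 479/120 (l(n) = 4 - 1/120 = 479/120)
(-28*(-1)*32 + l(-119))*(35358 + 1/(-41521 + (-4856 + 14996)*(22088 - 11577))) = (-28*(-1)*32 + 479/120)*(35358 + 1/(-41521 + (-4856 + 14996)*(22088 - 11577))) = (28*32 + 479/120)*(35358 + 1/(-41521 + 10140*10511)) = (896 + 479/120)*(35358 + 1/(-41521 + 106581540)) = 107999*(35358 + 1/106540019)/120 = (107999/120)*(3767041991803/106540019) = 406836768072732197/12784802280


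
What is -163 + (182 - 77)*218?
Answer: 22727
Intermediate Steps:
-163 + (182 - 77)*218 = -163 + 105*218 = -163 + 22890 = 22727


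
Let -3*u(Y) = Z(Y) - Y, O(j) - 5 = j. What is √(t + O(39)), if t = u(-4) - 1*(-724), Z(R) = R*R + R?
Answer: 4*√429/3 ≈ 27.616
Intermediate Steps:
O(j) = 5 + j
Z(R) = R + R² (Z(R) = R² + R = R + R²)
u(Y) = Y/3 - Y*(1 + Y)/3 (u(Y) = -(Y*(1 + Y) - Y)/3 = -(-Y + Y*(1 + Y))/3 = Y/3 - Y*(1 + Y)/3)
t = 2156/3 (t = -⅓*(-4)² - 1*(-724) = -⅓*16 + 724 = -16/3 + 724 = 2156/3 ≈ 718.67)
√(t + O(39)) = √(2156/3 + (5 + 39)) = √(2156/3 + 44) = √(2288/3) = 4*√429/3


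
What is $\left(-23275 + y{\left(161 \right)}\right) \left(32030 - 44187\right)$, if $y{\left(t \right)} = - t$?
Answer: $284911452$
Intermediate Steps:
$\left(-23275 + y{\left(161 \right)}\right) \left(32030 - 44187\right) = \left(-23275 - 161\right) \left(32030 - 44187\right) = \left(-23275 - 161\right) \left(-12157\right) = \left(-23436\right) \left(-12157\right) = 284911452$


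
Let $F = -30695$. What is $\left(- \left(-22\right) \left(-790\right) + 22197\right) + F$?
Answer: $-25878$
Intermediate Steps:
$\left(- \left(-22\right) \left(-790\right) + 22197\right) + F = \left(- \left(-22\right) \left(-790\right) + 22197\right) - 30695 = \left(\left(-1\right) 17380 + 22197\right) - 30695 = \left(-17380 + 22197\right) - 30695 = 4817 - 30695 = -25878$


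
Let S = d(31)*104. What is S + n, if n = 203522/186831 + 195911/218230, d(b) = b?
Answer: 131530361169221/40772129130 ≈ 3226.0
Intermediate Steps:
S = 3224 (S = 31*104 = 3224)
n = 81016854101/40772129130 (n = 203522*(1/186831) + 195911*(1/218230) = 203522/186831 + 195911/218230 = 81016854101/40772129130 ≈ 1.9871)
S + n = 3224 + 81016854101/40772129130 = 131530361169221/40772129130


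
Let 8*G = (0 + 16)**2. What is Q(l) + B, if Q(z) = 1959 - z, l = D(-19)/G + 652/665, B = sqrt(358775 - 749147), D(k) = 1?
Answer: 41665991/21280 + 2*I*sqrt(97593) ≈ 1958.0 + 624.8*I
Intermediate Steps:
B = 2*I*sqrt(97593) (B = sqrt(-390372) = 2*I*sqrt(97593) ≈ 624.8*I)
G = 32 (G = (0 + 16)**2/8 = (1/8)*16**2 = (1/8)*256 = 32)
l = 21529/21280 (l = 1/32 + 652/665 = 21529/21280 ≈ 1.0117)
Q(l) + B = (1959 - 1*21529/21280) + 2*I*sqrt(97593) = (1959 - 21529/21280) + 2*I*sqrt(97593) = 41665991/21280 + 2*I*sqrt(97593)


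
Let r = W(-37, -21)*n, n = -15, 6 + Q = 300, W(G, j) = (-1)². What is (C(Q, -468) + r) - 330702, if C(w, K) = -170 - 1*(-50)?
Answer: -330837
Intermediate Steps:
W(G, j) = 1
Q = 294 (Q = -6 + 300 = 294)
C(w, K) = -120 (C(w, K) = -170 + 50 = -120)
r = -15 (r = 1*(-15) = -15)
(C(Q, -468) + r) - 330702 = (-120 - 15) - 330702 = -135 - 330702 = -330837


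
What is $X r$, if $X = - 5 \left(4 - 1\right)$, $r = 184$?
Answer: $-2760$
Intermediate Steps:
$X = -15$ ($X = - 5 \left(4 - 1\right) = \left(-5\right) 3 = -15$)
$X r = \left(-15\right) 184 = -2760$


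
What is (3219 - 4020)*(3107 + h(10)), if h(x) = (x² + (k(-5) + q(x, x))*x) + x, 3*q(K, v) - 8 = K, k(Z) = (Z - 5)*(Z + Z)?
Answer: -3425877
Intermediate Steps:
k(Z) = 2*Z*(-5 + Z) (k(Z) = (-5 + Z)*(2*Z) = 2*Z*(-5 + Z))
q(K, v) = 8/3 + K/3
h(x) = x + x² + x*(308/3 + x/3) (h(x) = (x² + (2*(-5)*(-5 - 5) + (8/3 + x/3))*x) + x = (x² + (2*(-5)*(-10) + (8/3 + x/3))*x) + x = (x² + (100 + (8/3 + x/3))*x) + x = (x² + (308/3 + x/3)*x) + x = (x² + x*(308/3 + x/3)) + x = x + x² + x*(308/3 + x/3))
(3219 - 4020)*(3107 + h(10)) = (3219 - 4020)*(3107 + (⅓)*10*(311 + 4*10)) = -801*(3107 + (⅓)*10*(311 + 40)) = -801*(3107 + (⅓)*10*351) = -801*(3107 + 1170) = -801*4277 = -3425877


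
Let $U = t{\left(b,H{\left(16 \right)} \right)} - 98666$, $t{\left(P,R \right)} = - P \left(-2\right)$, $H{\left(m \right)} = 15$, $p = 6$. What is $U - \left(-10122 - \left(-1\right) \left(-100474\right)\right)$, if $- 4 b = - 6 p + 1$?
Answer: $\frac{23895}{2} \approx 11948.0$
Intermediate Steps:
$b = \frac{35}{4}$ ($b = - \frac{\left(-6\right) 6 + 1}{4} = - \frac{-36 + 1}{4} = \left(- \frac{1}{4}\right) \left(-35\right) = \frac{35}{4} \approx 8.75$)
$t{\left(P,R \right)} = 2 P$
$U = - \frac{197297}{2}$ ($U = 2 \cdot \frac{35}{4} - 98666 = \frac{35}{2} - 98666 = - \frac{197297}{2} \approx -98649.0$)
$U - \left(-10122 - \left(-1\right) \left(-100474\right)\right) = - \frac{197297}{2} - \left(-10122 - \left(-1\right) \left(-100474\right)\right) = - \frac{197297}{2} - \left(-10122 - 100474\right) = - \frac{197297}{2} - -110596 = - \frac{197297}{2} + 110596 = \frac{23895}{2}$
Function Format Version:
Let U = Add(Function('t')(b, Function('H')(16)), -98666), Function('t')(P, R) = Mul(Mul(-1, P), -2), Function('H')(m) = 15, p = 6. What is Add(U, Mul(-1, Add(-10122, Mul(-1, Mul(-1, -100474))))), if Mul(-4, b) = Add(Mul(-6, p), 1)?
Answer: Rational(23895, 2) ≈ 11948.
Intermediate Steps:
b = Rational(35, 4) (b = Mul(Rational(-1, 4), Add(Mul(-6, 6), 1)) = Mul(Rational(-1, 4), Add(-36, 1)) = Mul(Rational(-1, 4), -35) = Rational(35, 4) ≈ 8.7500)
Function('t')(P, R) = Mul(2, P)
U = Rational(-197297, 2) (U = Add(Mul(2, Rational(35, 4)), -98666) = Add(Rational(35, 2), -98666) = Rational(-197297, 2) ≈ -98649.)
Add(U, Mul(-1, Add(-10122, Mul(-1, Mul(-1, -100474))))) = Add(Rational(-197297, 2), Mul(-1, Add(-10122, Mul(-1, Mul(-1, -100474))))) = Add(Rational(-197297, 2), Mul(-1, Add(-10122, Mul(-1, 100474)))) = Add(Rational(-197297, 2), Mul(-1, Add(-10122, -100474))) = Add(Rational(-197297, 2), Mul(-1, -110596)) = Add(Rational(-197297, 2), 110596) = Rational(23895, 2)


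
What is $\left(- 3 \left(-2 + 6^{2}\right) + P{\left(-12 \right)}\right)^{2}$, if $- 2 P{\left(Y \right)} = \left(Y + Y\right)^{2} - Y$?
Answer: $156816$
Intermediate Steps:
$P{\left(Y \right)} = \frac{Y}{2} - 2 Y^{2}$ ($P{\left(Y \right)} = - \frac{\left(Y + Y\right)^{2} - Y}{2} = - \frac{\left(2 Y\right)^{2} - Y}{2} = - \frac{4 Y^{2} - Y}{2} = - \frac{- Y + 4 Y^{2}}{2} = \frac{Y}{2} - 2 Y^{2}$)
$\left(- 3 \left(-2 + 6^{2}\right) + P{\left(-12 \right)}\right)^{2} = \left(- 3 \left(-2 + 6^{2}\right) + \frac{1}{2} \left(-12\right) \left(1 - -48\right)\right)^{2} = \left(- 3 \left(-2 + 36\right) + \frac{1}{2} \left(-12\right) \left(1 + 48\right)\right)^{2} = \left(\left(-3\right) 34 + \frac{1}{2} \left(-12\right) 49\right)^{2} = \left(-102 - 294\right)^{2} = \left(-396\right)^{2} = 156816$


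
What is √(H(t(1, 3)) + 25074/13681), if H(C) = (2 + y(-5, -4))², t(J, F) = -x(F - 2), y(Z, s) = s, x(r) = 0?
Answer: √1091716438/13681 ≈ 2.4151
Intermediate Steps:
t(J, F) = 0 (t(J, F) = -1*0 = 0)
H(C) = 4 (H(C) = (2 - 4)² = (-2)² = 4)
√(H(t(1, 3)) + 25074/13681) = √(4 + 25074/13681) = √(79798/13681) = √1091716438/13681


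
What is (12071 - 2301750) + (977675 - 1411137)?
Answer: -2723141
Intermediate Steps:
(12071 - 2301750) + (977675 - 1411137) = -2289679 - 433462 = -2723141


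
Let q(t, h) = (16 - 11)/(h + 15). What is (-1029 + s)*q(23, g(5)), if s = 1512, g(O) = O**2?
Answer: 483/8 ≈ 60.375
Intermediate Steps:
q(t, h) = 5/(15 + h)
(-1029 + s)*q(23, g(5)) = (-1029 + 1512)*(5/(15 + 5**2)) = 483*(5/(15 + 25)) = 483*(5/40) = 483*(5*(1/40)) = 483*(1/8) = 483/8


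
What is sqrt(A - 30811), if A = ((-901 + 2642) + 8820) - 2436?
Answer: I*sqrt(22686) ≈ 150.62*I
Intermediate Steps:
A = 8125 (A = (1741 + 8820) - 2436 = 10561 - 2436 = 8125)
sqrt(A - 30811) = sqrt(8125 - 30811) = sqrt(-22686) = I*sqrt(22686)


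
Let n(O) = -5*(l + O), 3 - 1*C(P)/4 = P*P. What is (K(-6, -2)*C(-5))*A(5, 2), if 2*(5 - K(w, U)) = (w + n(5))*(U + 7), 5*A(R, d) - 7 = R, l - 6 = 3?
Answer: -41184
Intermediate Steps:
C(P) = 12 - 4*P² (C(P) = 12 - 4*P*P = 12 - 4*P²)
l = 9 (l = 6 + 3 = 9)
A(R, d) = 7/5 + R/5
n(O) = -45 - 5*O (n(O) = -5*(9 + O) = -45 - 5*O)
K(w, U) = 5 - (-70 + w)*(7 + U)/2 (K(w, U) = 5 - (w + (-45 - 5*5))*(U + 7)/2 = 5 - (w + (-45 - 25))*(7 + U)/2 = 5 - (w - 70)*(7 + U)/2 = 5 - (-70 + w)*(7 + U)/2)
(K(-6, -2)*C(-5))*A(5, 2) = ((250 + 35*(-2) - 7/2*(-6) - ½*(-2)*(-6))*(12 - 4*(-5)²))*(7/5 + (⅕)*5) = ((250 - 70 + 21 - 6)*(12 - 4*25))*(7/5 + 1) = (195*(12 - 100))*(12/5) = (195*(-88))*(12/5) = -17160*12/5 = -41184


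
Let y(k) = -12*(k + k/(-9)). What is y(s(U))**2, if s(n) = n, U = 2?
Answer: 4096/9 ≈ 455.11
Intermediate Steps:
y(k) = -32*k/3 (y(k) = -12*(k + k*(-1/9)) = -12*(k - k/9) = -32*k/3)
y(s(U))**2 = (-32/3*2)**2 = (-64/3)**2 = 4096/9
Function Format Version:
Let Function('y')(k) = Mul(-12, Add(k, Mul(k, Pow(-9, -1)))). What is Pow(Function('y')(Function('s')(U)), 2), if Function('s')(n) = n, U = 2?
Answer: Rational(4096, 9) ≈ 455.11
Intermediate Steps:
Function('y')(k) = Mul(Rational(-32, 3), k) (Function('y')(k) = Mul(-12, Add(k, Mul(k, Rational(-1, 9)))) = Mul(-12, Add(k, Mul(Rational(-1, 9), k))) = Mul(-12, Mul(Rational(8, 9), k)) = Mul(Rational(-32, 3), k))
Pow(Function('y')(Function('s')(U)), 2) = Pow(Mul(Rational(-32, 3), 2), 2) = Pow(Rational(-64, 3), 2) = Rational(4096, 9)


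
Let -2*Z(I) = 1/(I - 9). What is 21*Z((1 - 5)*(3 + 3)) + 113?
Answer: 2493/22 ≈ 113.32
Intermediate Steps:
Z(I) = -1/(2*(-9 + I)) (Z(I) = -1/(2*(I - 9)) = -1/(2*(-9 + I)))
21*Z((1 - 5)*(3 + 3)) + 113 = 21*(-1/(-18 + 2*((1 - 5)*(3 + 3)))) + 113 = 21*(-1/(-18 + 2*(-4*6))) + 113 = 21*(-1/(-18 + 2*(-24))) + 113 = 21*(-1/(-18 - 48)) + 113 = 21*(-1/(-66)) + 113 = 21*(-1*(-1/66)) + 113 = 21*(1/66) + 113 = 7/22 + 113 = 2493/22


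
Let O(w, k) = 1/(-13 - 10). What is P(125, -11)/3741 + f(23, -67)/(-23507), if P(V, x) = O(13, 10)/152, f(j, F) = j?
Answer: -300829835/307437145752 ≈ -0.00097851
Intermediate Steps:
O(w, k) = -1/23 (O(w, k) = 1/(-23) = -1/23)
P(V, x) = -1/3496 (P(V, x) = -1/23/152 = -1/23*1/152 = -1/3496)
P(125, -11)/3741 + f(23, -67)/(-23507) = -1/3496/3741 + 23/(-23507) = -1/3496*1/3741 + 23*(-1/23507) = -1/13078536 - 23/23507 = -300829835/307437145752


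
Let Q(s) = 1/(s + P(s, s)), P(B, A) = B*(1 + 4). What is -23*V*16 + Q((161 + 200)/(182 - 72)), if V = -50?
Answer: 19927255/1083 ≈ 18400.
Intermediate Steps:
P(B, A) = 5*B (P(B, A) = B*5 = 5*B)
Q(s) = 1/(6*s) (Q(s) = 1/(s + 5*s) = 1/(6*s))
-23*V*16 + Q((161 + 200)/(182 - 72)) = -23*(-50)*16 + 1/(6*(((161 + 200)/(182 - 72)))) = 1150*16 + 1/(6*((361/110))) = 18400 + 1/(6*((361*(1/110)))) = 18400 + 1/(6*(361/110)) = 18400 + (⅙)*(110/361) = 18400 + 55/1083 = 19927255/1083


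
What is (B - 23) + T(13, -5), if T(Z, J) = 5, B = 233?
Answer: 215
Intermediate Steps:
(B - 23) + T(13, -5) = (233 - 23) + 5 = 210 + 5 = 215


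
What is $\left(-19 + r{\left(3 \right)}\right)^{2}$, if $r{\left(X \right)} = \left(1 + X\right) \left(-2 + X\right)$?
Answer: $225$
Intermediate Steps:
$\left(-19 + r{\left(3 \right)}\right)^{2} = \left(-19 - \left(5 - 9\right)\right)^{2} = \left(-19 - -4\right)^{2} = \left(-19 + 4\right)^{2} = \left(-15\right)^{2} = 225$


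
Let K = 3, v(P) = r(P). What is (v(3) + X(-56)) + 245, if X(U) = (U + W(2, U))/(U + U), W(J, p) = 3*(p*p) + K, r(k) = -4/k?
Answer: 53807/336 ≈ 160.14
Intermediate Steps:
v(P) = -4/P
W(J, p) = 3 + 3*p**2 (W(J, p) = 3*(p*p) + 3 = 3*p**2 + 3 = 3 + 3*p**2)
X(U) = (3 + U + 3*U**2)/(2*U) (X(U) = (U + (3 + 3*U**2))/(U + U) = (3 + U + 3*U**2)/((2*U)) = (3 + U + 3*U**2)*(1/(2*U)) = (3 + U + 3*U**2)/(2*U))
(v(3) + X(-56)) + 245 = (-4/3 + (1/2)*(3 - 56 + 3*(-56)**2)/(-56)) + 245 = (-4*1/3 + (1/2)*(-1/56)*(3 - 56 + 3*3136)) + 245 = (-4/3 + (1/2)*(-1/56)*(3 - 56 + 9408)) + 245 = (-4/3 + (1/2)*(-1/56)*9355) + 245 = (-4/3 - 9355/112) + 245 = -28513/336 + 245 = 53807/336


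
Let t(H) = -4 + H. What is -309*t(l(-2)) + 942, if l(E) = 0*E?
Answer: 2178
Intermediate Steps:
l(E) = 0
-309*t(l(-2)) + 942 = -309*(-4 + 0) + 942 = -309*(-4) + 942 = 1236 + 942 = 2178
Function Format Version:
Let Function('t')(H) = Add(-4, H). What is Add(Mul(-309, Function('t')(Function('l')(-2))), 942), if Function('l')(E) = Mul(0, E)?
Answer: 2178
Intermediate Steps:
Function('l')(E) = 0
Add(Mul(-309, Function('t')(Function('l')(-2))), 942) = Add(Mul(-309, Add(-4, 0)), 942) = Add(Mul(-309, -4), 942) = Add(1236, 942) = 2178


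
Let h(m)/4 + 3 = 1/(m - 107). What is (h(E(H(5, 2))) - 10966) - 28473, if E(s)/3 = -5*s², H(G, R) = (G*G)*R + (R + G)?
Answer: -963432873/24421 ≈ -39451.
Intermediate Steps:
H(G, R) = G + R + R*G² (H(G, R) = G²*R + (G + R) = R*G² + (G + R) = G + R + R*G²)
E(s) = -15*s² (E(s) = 3*(-5*s²) = -15*s²)
h(m) = -12 + 4/(-107 + m) (h(m) = -12 + 4/(m - 107) = -12 + 4/(-107 + m))
(h(E(H(5, 2))) - 10966) - 28473 = (4*(322 - (-45)*(5 + 2 + 2*5²)²)/(-107 - 15*(5 + 2 + 2*5²)²) - 10966) - 28473 = (4*(322 - (-45)*(5 + 2 + 2*25)²)/(-107 - 15*(5 + 2 + 2*25)²) - 10966) - 28473 = (4*(322 - (-45)*(5 + 2 + 50)²)/(-107 - 15*(5 + 2 + 50)²) - 10966) - 28473 = (4*(322 - (-45)*57²)/(-107 - 15*57²) - 10966) - 28473 = (4*(322 - (-45)*3249)/(-107 - 15*3249) - 10966) - 28473 = (4*(322 - 3*(-48735))/(-107 - 48735) - 10966) - 28473 = (4*(322 + 146205)/(-48842) - 10966) - 28473 = (4*(-1/48842)*146527 - 10966) - 28473 = (-293054/24421 - 10966) - 28473 = -268093740/24421 - 28473 = -963432873/24421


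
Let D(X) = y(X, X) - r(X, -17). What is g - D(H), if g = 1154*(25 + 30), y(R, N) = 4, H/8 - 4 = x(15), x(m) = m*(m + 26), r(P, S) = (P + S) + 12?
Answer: 68413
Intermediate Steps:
r(P, S) = 12 + P + S
x(m) = m*(26 + m)
H = 4952 (H = 32 + 8*(15*(26 + 15)) = 32 + 8*(15*41) = 32 + 8*615 = 32 + 4920 = 4952)
g = 63470 (g = 1154*55 = 63470)
D(X) = 9 - X (D(X) = 4 - (12 + X - 17) = 4 - (-5 + X) = 4 + (5 - X) = 9 - X)
g - D(H) = 63470 - (9 - 1*4952) = 63470 - (9 - 4952) = 63470 - 1*(-4943) = 63470 + 4943 = 68413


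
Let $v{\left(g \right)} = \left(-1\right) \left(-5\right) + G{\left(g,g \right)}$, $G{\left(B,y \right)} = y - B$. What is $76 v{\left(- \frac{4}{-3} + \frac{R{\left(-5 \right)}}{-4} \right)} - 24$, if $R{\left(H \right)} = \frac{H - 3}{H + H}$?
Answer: $356$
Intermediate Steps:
$R{\left(H \right)} = \frac{-3 + H}{2 H}$
$v{\left(g \right)} = 5$ ($v{\left(g \right)} = \left(-1\right) \left(-5\right) + \left(g - g\right) = 5 + 0 = 5$)
$76 v{\left(- \frac{4}{-3} + \frac{R{\left(-5 \right)}}{-4} \right)} - 24 = 76 \cdot 5 - 24 = 380 - 24 = 356$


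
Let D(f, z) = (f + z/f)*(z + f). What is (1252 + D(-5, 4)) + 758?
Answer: 10079/5 ≈ 2015.8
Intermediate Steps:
D(f, z) = (f + z)*(f + z/f) (D(f, z) = (f + z/f)*(f + z) = (f + z)*(f + z/f))
(1252 + D(-5, 4)) + 758 = (1252 + (4 + (-5)**2 - 5*4 + 4**2/(-5))) + 758 = (1252 + (4 + 25 - 20 - 1/5*16)) + 758 = (1252 + (4 + 25 - 20 - 16/5)) + 758 = (1252 + 29/5) + 758 = 6289/5 + 758 = 10079/5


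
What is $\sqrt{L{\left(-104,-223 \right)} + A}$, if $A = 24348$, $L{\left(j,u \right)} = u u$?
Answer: $\sqrt{74077} \approx 272.17$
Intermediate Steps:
$L{\left(j,u \right)} = u^{2}$
$\sqrt{L{\left(-104,-223 \right)} + A} = \sqrt{\left(-223\right)^{2} + 24348} = \sqrt{49729 + 24348} = \sqrt{74077}$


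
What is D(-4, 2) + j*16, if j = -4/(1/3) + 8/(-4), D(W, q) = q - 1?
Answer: -223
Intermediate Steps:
D(W, q) = -1 + q
j = -14 (j = -4/⅓ + 8*(-¼) = -4*3 - 2 = -12 - 2 = -14)
D(-4, 2) + j*16 = (-1 + 2) - 14*16 = 1 - 224 = -223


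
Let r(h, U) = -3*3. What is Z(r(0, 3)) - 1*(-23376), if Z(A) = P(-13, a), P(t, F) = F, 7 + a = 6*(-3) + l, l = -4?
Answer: 23347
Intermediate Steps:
a = -29 (a = -7 + (6*(-3) - 4) = -7 + (-18 - 4) = -7 - 22 = -29)
r(h, U) = -9
Z(A) = -29
Z(r(0, 3)) - 1*(-23376) = -29 - 1*(-23376) = -29 + 23376 = 23347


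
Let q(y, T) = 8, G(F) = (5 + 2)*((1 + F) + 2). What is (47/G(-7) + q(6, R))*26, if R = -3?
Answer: 2301/14 ≈ 164.36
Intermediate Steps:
G(F) = 21 + 7*F (G(F) = 7*(3 + F) = 21 + 7*F)
(47/G(-7) + q(6, R))*26 = (47/(21 + 7*(-7)) + 8)*26 = (47/(21 - 49) + 8)*26 = (47/(-28) + 8)*26 = (47*(-1/28) + 8)*26 = (-47/28 + 8)*26 = (177/28)*26 = 2301/14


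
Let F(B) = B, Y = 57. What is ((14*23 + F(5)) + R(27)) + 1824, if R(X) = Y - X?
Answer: 2181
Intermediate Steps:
R(X) = 57 - X
((14*23 + F(5)) + R(27)) + 1824 = ((14*23 + 5) + (57 - 1*27)) + 1824 = ((322 + 5) + (57 - 27)) + 1824 = (327 + 30) + 1824 = 357 + 1824 = 2181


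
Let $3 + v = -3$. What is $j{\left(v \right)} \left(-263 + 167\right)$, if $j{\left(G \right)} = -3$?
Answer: $288$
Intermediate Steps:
$v = -6$ ($v = -3 - 3 = -6$)
$j{\left(v \right)} \left(-263 + 167\right) = - 3 \left(-263 + 167\right) = \left(-3\right) \left(-96\right) = 288$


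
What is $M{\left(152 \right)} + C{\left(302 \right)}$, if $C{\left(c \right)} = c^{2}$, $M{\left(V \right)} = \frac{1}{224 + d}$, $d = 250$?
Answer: $\frac{43230697}{474} \approx 91204.0$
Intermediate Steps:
$M{\left(V \right)} = \frac{1}{474}$ ($M{\left(V \right)} = \frac{1}{224 + 250} = \frac{1}{474}$)
$M{\left(152 \right)} + C{\left(302 \right)} = \frac{1}{474} + 302^{2} = \frac{1}{474} + 91204 = \frac{43230697}{474}$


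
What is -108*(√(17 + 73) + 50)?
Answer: -5400 - 324*√10 ≈ -6424.6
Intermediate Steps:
-108*(√(17 + 73) + 50) = -108*(√90 + 50) = -108*(3*√10 + 50) = -108*(50 + 3*√10) = -5400 - 324*√10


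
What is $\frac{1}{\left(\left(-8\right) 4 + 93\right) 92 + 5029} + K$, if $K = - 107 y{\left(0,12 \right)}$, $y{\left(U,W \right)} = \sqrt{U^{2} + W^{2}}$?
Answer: $- \frac{13663043}{10641} \approx -1284.0$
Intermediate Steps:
$K = -1284$ ($K = - 107 \sqrt{0^{2} + 12^{2}} = - 107 \sqrt{0 + 144} = - 107 \sqrt{144} = \left(-107\right) 12 = -1284$)
$\frac{1}{\left(\left(-8\right) 4 + 93\right) 92 + 5029} + K = \frac{1}{\left(\left(-8\right) 4 + 93\right) 92 + 5029} - 1284 = \frac{1}{\left(-32 + 93\right) 92 + 5029} - 1284 = \frac{1}{61 \cdot 92 + 5029} - 1284 = \frac{1}{5612 + 5029} - 1284 = \frac{1}{10641} - 1284 = - \frac{13663043}{10641}$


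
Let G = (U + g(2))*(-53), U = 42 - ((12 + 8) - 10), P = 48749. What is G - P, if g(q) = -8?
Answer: -50021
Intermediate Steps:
U = 32 (U = 42 - (20 - 10) = 42 - 1*10 = 42 - 10 = 32)
G = -1272 (G = (32 - 8)*(-53) = 24*(-53) = -1272)
G - P = -1272 - 1*48749 = -1272 - 48749 = -50021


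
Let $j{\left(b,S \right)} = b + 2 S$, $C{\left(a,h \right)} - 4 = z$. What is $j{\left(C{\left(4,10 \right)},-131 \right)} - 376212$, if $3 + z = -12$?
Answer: $-376485$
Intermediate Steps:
$z = -15$ ($z = -3 - 12 = -15$)
$C{\left(a,h \right)} = -11$ ($C{\left(a,h \right)} = 4 - 15 = -11$)
$j{\left(C{\left(4,10 \right)},-131 \right)} - 376212 = \left(-11 + 2 \left(-131\right)\right) - 376212 = \left(-11 - 262\right) - 376212 = -273 - 376212 = -376485$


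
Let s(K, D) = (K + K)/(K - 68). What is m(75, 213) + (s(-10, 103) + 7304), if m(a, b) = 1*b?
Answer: 293173/39 ≈ 7517.3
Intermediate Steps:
s(K, D) = 2*K/(-68 + K) (s(K, D) = (2*K)/(-68 + K) = 2*K/(-68 + K))
m(a, b) = b
m(75, 213) + (s(-10, 103) + 7304) = 213 + (2*(-10)/(-68 - 10) + 7304) = 213 + (2*(-10)/(-78) + 7304) = 213 + (2*(-10)*(-1/78) + 7304) = 213 + (10/39 + 7304) = 213 + 284866/39 = 293173/39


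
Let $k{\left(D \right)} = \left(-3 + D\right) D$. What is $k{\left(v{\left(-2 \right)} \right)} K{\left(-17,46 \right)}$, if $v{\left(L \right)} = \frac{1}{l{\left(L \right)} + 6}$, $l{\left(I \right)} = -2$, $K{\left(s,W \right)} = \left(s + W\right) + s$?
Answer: $- \frac{33}{4} \approx -8.25$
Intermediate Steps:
$K{\left(s,W \right)} = W + 2 s$ ($K{\left(s,W \right)} = \left(W + s\right) + s = W + 2 s$)
$v{\left(L \right)} = \frac{1}{4}$ ($v{\left(L \right)} = \frac{1}{-2 + 6} = \frac{1}{4}$)
$k{\left(D \right)} = D \left(-3 + D\right)$
$k{\left(v{\left(-2 \right)} \right)} K{\left(-17,46 \right)} = \frac{-3 + \frac{1}{4}}{4} \left(46 + 2 \left(-17\right)\right) = \frac{1}{4} \left(- \frac{11}{4}\right) \left(46 - 34\right) = \left(- \frac{11}{16}\right) 12 = - \frac{33}{4}$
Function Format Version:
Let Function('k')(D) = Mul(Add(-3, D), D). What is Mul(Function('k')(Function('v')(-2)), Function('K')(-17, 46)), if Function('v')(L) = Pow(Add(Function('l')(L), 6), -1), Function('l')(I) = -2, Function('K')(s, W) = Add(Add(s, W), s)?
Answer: Rational(-33, 4) ≈ -8.2500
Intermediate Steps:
Function('K')(s, W) = Add(W, Mul(2, s)) (Function('K')(s, W) = Add(Add(W, s), s) = Add(W, Mul(2, s)))
Function('v')(L) = Rational(1, 4) (Function('v')(L) = Pow(Add(-2, 6), -1) = Pow(4, -1) = Rational(1, 4))
Function('k')(D) = Mul(D, Add(-3, D))
Mul(Function('k')(Function('v')(-2)), Function('K')(-17, 46)) = Mul(Mul(Rational(1, 4), Add(-3, Rational(1, 4))), Add(46, Mul(2, -17))) = Mul(Mul(Rational(1, 4), Rational(-11, 4)), Add(46, -34)) = Mul(Rational(-11, 16), 12) = Rational(-33, 4)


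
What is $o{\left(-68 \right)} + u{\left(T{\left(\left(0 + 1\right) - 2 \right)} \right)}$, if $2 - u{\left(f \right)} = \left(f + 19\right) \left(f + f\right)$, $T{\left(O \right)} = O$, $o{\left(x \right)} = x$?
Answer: $-30$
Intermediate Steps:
$u{\left(f \right)} = 2 - 2 f \left(19 + f\right)$ ($u{\left(f \right)} = 2 - \left(f + 19\right) \left(f + f\right) = 2 - \left(19 + f\right) 2 f = 2 - 2 f \left(19 + f\right)$)
$o{\left(-68 \right)} + u{\left(T{\left(\left(0 + 1\right) - 2 \right)} \right)} = -68 - \left(-2 + 2 \left(\left(0 + 1\right) - 2\right)^{2} + 38 \left(\left(0 + 1\right) - 2\right)\right) = -68 - \left(-2 + 2 \left(1 - 2\right)^{2} + 38 \left(1 - 2\right)\right) = -68 - \left(-40 + 2\right) = -68 + \left(2 + 38 - 2\right) = -68 + 38 = -30$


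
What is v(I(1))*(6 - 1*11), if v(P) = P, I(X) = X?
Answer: -5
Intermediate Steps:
v(I(1))*(6 - 1*11) = 1*(6 - 1*11) = 1*(6 - 11) = 1*(-5) = -5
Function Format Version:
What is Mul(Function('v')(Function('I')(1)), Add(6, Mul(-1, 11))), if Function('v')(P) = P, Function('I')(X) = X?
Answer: -5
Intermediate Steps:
Mul(Function('v')(Function('I')(1)), Add(6, Mul(-1, 11))) = Mul(1, Add(6, Mul(-1, 11))) = Mul(1, Add(6, -11)) = Mul(1, -5) = -5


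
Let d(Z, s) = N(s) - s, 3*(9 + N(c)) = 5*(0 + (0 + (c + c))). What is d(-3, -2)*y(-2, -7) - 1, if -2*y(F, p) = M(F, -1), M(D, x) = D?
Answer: -44/3 ≈ -14.667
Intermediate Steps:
y(F, p) = -F/2
N(c) = -9 + 10*c/3 (N(c) = -9 + (5*(0 + (0 + (c + c))))/3 = -9 + (5*(0 + (0 + 2*c)))/3 = -9 + (5*(0 + 2*c))/3 = -9 + (5*(2*c))/3 = -9 + (10*c)/3 = -9 + 10*c/3)
d(Z, s) = -9 + 7*s/3 (d(Z, s) = (-9 + 10*s/3) - s = -9 + 7*s/3)
d(-3, -2)*y(-2, -7) - 1 = (-9 + (7/3)*(-2))*(-½*(-2)) - 1 = (-9 - 14/3)*1 - 1 = -41/3*1 - 1 = -41/3 - 1 = -44/3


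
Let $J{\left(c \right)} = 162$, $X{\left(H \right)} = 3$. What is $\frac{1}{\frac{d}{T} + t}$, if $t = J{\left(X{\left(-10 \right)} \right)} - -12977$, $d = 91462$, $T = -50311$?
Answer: $\frac{50311}{660944767} \approx 7.612 \cdot 10^{-5}$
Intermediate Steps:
$t = 13139$ ($t = 162 - -12977 = 162 + 12977 = 13139$)
$\frac{1}{\frac{d}{T} + t} = \frac{1}{\frac{91462}{-50311} + 13139} = \frac{1}{91462 \left(- \frac{1}{50311}\right) + 13139} = \frac{1}{- \frac{91462}{50311} + 13139} = \frac{1}{\frac{660944767}{50311}} = \frac{50311}{660944767}$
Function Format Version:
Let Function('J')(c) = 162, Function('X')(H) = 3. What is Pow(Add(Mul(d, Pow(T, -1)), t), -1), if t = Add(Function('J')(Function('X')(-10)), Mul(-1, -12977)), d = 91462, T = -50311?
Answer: Rational(50311, 660944767) ≈ 7.6120e-5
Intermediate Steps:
t = 13139 (t = Add(162, Mul(-1, -12977)) = Add(162, 12977) = 13139)
Pow(Add(Mul(d, Pow(T, -1)), t), -1) = Pow(Add(Mul(91462, Pow(-50311, -1)), 13139), -1) = Pow(Add(Mul(91462, Rational(-1, 50311)), 13139), -1) = Pow(Add(Rational(-91462, 50311), 13139), -1) = Pow(Rational(660944767, 50311), -1) = Rational(50311, 660944767)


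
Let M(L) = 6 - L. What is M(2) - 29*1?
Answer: -25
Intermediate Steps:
M(2) - 29*1 = (6 - 1*2) - 29*1 = (6 - 2) - 29 = 4 - 29 = -25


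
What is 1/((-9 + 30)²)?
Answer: 1/441 ≈ 0.0022676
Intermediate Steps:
1/((-9 + 30)²) = 1/(21²) = 1/441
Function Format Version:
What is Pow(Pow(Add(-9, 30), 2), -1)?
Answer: Rational(1, 441) ≈ 0.0022676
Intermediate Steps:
Pow(Pow(Add(-9, 30), 2), -1) = Pow(Pow(21, 2), -1) = Pow(441, -1) = Rational(1, 441)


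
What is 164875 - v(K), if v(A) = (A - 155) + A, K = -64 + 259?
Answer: 164640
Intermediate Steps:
K = 195
v(A) = -155 + 2*A (v(A) = (-155 + A) + A = -155 + 2*A)
164875 - v(K) = 164875 - (-155 + 2*195) = 164875 - (-155 + 390) = 164875 - 1*235 = 164875 - 235 = 164640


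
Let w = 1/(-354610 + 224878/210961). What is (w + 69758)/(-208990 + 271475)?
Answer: 1043700435687739/934883765684004 ≈ 1.1164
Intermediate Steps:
w = -210961/74808655332 (w = 1/(-354610 + 224878*(1/210961)) = 1/(-354610 + 224878/210961) = 1/(-74808655332/210961) = -210961/74808655332 ≈ -2.8200e-6)
(w + 69758)/(-208990 + 271475) = (-210961/74808655332 + 69758)/(-208990 + 271475) = (5218502178438695/74808655332)/62485 = (5218502178438695/74808655332)*(1/62485) = 1043700435687739/934883765684004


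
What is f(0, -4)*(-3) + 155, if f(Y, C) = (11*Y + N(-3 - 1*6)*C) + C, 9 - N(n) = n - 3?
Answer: 419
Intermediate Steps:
N(n) = 12 - n (N(n) = 9 - (n - 3) = 9 - (-3 + n) = 9 + (3 - n) = 12 - n)
f(Y, C) = 11*Y + 22*C (f(Y, C) = (11*Y + (12 - (-3 - 1*6))*C) + C = (11*Y + (12 - (-3 - 6))*C) + C = (11*Y + (12 - 1*(-9))*C) + C = (11*Y + (12 + 9)*C) + C = (11*Y + 21*C) + C = 11*Y + 22*C)
f(0, -4)*(-3) + 155 = (11*0 + 22*(-4))*(-3) + 155 = (0 - 88)*(-3) + 155 = -88*(-3) + 155 = 264 + 155 = 419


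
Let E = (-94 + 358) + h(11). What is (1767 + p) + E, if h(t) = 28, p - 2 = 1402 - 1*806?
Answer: 2657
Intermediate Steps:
p = 598 (p = 2 + (1402 - 1*806) = 2 + (1402 - 806) = 2 + 596 = 598)
E = 292 (E = (-94 + 358) + 28 = 264 + 28 = 292)
(1767 + p) + E = (1767 + 598) + 292 = 2365 + 292 = 2657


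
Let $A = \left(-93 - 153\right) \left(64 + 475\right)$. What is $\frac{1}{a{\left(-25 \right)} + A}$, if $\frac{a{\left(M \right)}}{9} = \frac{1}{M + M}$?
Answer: $- \frac{50}{6629709} \approx -7.5418 \cdot 10^{-6}$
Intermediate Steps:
$a{\left(M \right)} = \frac{9}{2 M}$ ($a{\left(M \right)} = \frac{9}{M + M} = \frac{9}{2 M}$)
$A = -132594$ ($A = \left(-246\right) 539 = -132594$)
$\frac{1}{a{\left(-25 \right)} + A} = \frac{1}{\frac{9}{2 \left(-25\right)} - 132594} = \frac{1}{\frac{9}{2} \left(- \frac{1}{25}\right) - 132594} = \frac{1}{- \frac{9}{50} - 132594} = \frac{1}{- \frac{6629709}{50}} = - \frac{50}{6629709}$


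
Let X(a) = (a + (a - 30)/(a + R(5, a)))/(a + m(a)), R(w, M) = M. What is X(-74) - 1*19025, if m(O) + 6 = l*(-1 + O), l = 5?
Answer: -320283163/16835 ≈ -19025.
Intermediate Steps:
m(O) = -11 + 5*O (m(O) = -6 + 5*(-1 + O) = -6 + (-5 + 5*O) = -11 + 5*O)
X(a) = (a + (-30 + a)/(2*a))/(-11 + 6*a) (X(a) = (a + (a - 30)/(a + a))/(a + (-11 + 5*a)) = (a + (-30 + a)/((2*a)))/(-11 + 6*a) = (a + (-30 + a)*(1/(2*a)))/(-11 + 6*a) = (a + (-30 + a)/(2*a))/(-11 + 6*a))
X(-74) - 1*19025 = (-15 + (-74)**2 + (1/2)*(-74))/((-74)*(-11 + 6*(-74))) - 1*19025 = -(-15 + 5476 - 37)/(74*(-11 - 444)) - 19025 = -1/74*5424/(-455) - 19025 = -1/74*(-1/455)*5424 - 19025 = 2712/16835 - 19025 = -320283163/16835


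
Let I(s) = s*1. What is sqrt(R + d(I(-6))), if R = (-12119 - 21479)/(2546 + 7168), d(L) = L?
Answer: I*sqrt(223135437)/4857 ≈ 3.0755*I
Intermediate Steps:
I(s) = s
R = -16799/4857 (R = -33598/9714 = -33598*1/9714 = -16799/4857 ≈ -3.4587)
sqrt(R + d(I(-6))) = sqrt(-16799/4857 - 6) = sqrt(-45941/4857) = I*sqrt(223135437)/4857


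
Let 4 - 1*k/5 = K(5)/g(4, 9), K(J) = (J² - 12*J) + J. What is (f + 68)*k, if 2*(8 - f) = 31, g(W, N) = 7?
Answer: 17545/7 ≈ 2506.4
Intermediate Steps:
K(J) = J² - 11*J
f = -15/2 (f = 8 - ½*31 = 8 - 31/2 = -15/2 ≈ -7.5000)
k = 290/7 (k = 20 - 5*5*(-11 + 5)/7 = 20 - 5*5*(-6)/7 = 20 - (-150)/7 = 20 - 5*(-30/7) = 20 + 150/7 = 290/7 ≈ 41.429)
(f + 68)*k = (-15/2 + 68)*(290/7) = (121/2)*(290/7) = 17545/7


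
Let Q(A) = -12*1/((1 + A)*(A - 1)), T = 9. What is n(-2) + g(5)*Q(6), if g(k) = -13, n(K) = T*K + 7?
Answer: -229/35 ≈ -6.5429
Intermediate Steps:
Q(A) = -12/((1 + A)*(-1 + A)) (Q(A) = -12*1/((1 + A)*(-1 + A)) = -12/((1 + A)*(-1 + A)))
n(K) = 7 + 9*K (n(K) = 9*K + 7 = 7 + 9*K)
n(-2) + g(5)*Q(6) = (7 + 9*(-2)) - (-156)/(-1 + 6**2) = (7 - 18) - (-156)/(-1 + 36) = -11 - (-156)/35 = -11 - 13*(-12/35) = -11 + 156/35 = -229/35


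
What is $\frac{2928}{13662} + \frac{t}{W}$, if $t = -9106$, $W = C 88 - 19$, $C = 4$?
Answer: $- \frac{2285762}{84249} \approx -27.131$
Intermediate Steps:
$W = 333$ ($W = 4 \cdot 88 - 19 = 352 - 19 = 333$)
$\frac{2928}{13662} + \frac{t}{W} = \frac{2928}{13662} - \frac{9106}{333} = 2928 \cdot \frac{1}{13662} - \frac{9106}{333} = \frac{488}{2277} - \frac{9106}{333} = - \frac{2285762}{84249}$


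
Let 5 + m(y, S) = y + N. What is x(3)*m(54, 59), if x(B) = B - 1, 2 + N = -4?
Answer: 86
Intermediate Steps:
N = -6 (N = -2 - 4 = -6)
x(B) = -1 + B
m(y, S) = -11 + y (m(y, S) = -5 + (y - 6) = -5 + (-6 + y) = -11 + y)
x(3)*m(54, 59) = (-1 + 3)*(-11 + 54) = 2*43 = 86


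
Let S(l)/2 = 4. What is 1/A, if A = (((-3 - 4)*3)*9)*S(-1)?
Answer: -1/1512 ≈ -0.00066138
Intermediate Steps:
S(l) = 8 (S(l) = 2*4 = 8)
A = -1512 (A = (((-3 - 4)*3)*9)*8 = (-7*3*9)*8 = -21*9*8 = -189*8 = -1512)
1/A = 1/(-1512) = -1/1512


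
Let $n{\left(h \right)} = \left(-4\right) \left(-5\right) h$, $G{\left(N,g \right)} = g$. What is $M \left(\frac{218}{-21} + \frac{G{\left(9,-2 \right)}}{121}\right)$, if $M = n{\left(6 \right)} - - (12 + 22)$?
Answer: $- \frac{52840}{33} \approx -1601.2$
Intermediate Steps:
$n{\left(h \right)} = 20 h$
$M = 154$ ($M = 20 \cdot 6 - - (12 + 22) = 120 - \left(-1\right) 34 = 120 - -34 = 120 + 34 = 154$)
$M \left(\frac{218}{-21} + \frac{G{\left(9,-2 \right)}}{121}\right) = 154 \left(\frac{218}{-21} - \frac{2}{121}\right) = 154 \left(218 \left(- \frac{1}{21}\right) - \frac{2}{121}\right) = 154 \left(- \frac{218}{21} - \frac{2}{121}\right) = 154 \left(- \frac{26420}{2541}\right) = - \frac{52840}{33}$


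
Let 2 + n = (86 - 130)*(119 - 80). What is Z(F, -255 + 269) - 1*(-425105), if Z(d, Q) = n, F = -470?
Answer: 423387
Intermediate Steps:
n = -1718 (n = -2 + (86 - 130)*(119 - 80) = -2 - 44*39 = -2 - 1716 = -1718)
Z(d, Q) = -1718
Z(F, -255 + 269) - 1*(-425105) = -1718 - 1*(-425105) = -1718 + 425105 = 423387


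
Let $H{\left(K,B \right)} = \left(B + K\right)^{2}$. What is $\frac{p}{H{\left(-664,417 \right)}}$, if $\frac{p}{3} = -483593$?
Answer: $- \frac{1450779}{61009} \approx -23.78$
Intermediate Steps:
$p = -1450779$ ($p = 3 \left(-483593\right) = -1450779$)
$\frac{p}{H{\left(-664,417 \right)}} = - \frac{1450779}{\left(417 - 664\right)^{2}} = - \frac{1450779}{\left(-247\right)^{2}} = - \frac{1450779}{61009}$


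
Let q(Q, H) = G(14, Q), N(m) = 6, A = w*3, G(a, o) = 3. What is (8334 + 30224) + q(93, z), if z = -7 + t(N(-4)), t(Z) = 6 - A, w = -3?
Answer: 38561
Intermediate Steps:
A = -9 (A = -3*3 = -9)
t(Z) = 15 (t(Z) = 6 - 1*(-9) = 6 + 9 = 15)
z = 8 (z = -7 + 15 = 8)
q(Q, H) = 3
(8334 + 30224) + q(93, z) = (8334 + 30224) + 3 = 38558 + 3 = 38561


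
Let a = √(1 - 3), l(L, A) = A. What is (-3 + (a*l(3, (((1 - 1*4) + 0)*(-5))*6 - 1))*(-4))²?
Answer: -253463 + 2136*I*√2 ≈ -2.5346e+5 + 3020.8*I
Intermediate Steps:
a = I*√2 (a = √(-2) = I*√2 ≈ 1.4142*I)
(-3 + (a*l(3, (((1 - 1*4) + 0)*(-5))*6 - 1))*(-4))² = (-3 + ((I*√2)*((((1 - 1*4) + 0)*(-5))*6 - 1))*(-4))² = (-3 + ((I*√2)*((((1 - 4) + 0)*(-5))*6 - 1))*(-4))² = (-3 + ((I*√2)*(((-3 + 0)*(-5))*6 - 1))*(-4))² = (-3 + ((I*√2)*(-3*(-5)*6 - 1))*(-4))² = (-3 + ((I*√2)*(15*6 - 1))*(-4))² = (-3 + ((I*√2)*(90 - 1))*(-4))² = (-3 + ((I*√2)*89)*(-4))² = (-3 + (89*I*√2)*(-4))² = (-3 - 356*I*√2)²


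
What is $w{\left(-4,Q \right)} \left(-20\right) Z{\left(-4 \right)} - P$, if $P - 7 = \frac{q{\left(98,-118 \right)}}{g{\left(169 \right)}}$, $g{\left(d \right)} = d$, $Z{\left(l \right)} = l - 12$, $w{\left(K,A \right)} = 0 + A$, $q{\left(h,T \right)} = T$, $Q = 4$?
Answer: $\frac{215255}{169} \approx 1273.7$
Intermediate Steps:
$w{\left(K,A \right)} = A$
$Z{\left(l \right)} = -12 + l$ ($Z{\left(l \right)} = l - 12 = -12 + l$)
$P = \frac{1065}{169}$ ($P = 7 - \frac{118}{169} = \frac{1065}{169} \approx 6.3018$)
$w{\left(-4,Q \right)} \left(-20\right) Z{\left(-4 \right)} - P = 4 \left(-20\right) \left(-12 - 4\right) - \frac{1065}{169} = \left(-80\right) \left(-16\right) - \frac{1065}{169} = 1280 - \frac{1065}{169} = \frac{215255}{169}$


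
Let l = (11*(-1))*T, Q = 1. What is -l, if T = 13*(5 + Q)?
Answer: 858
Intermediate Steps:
T = 78 (T = 13*(5 + 1) = 13*6 = 78)
l = -858 (l = (11*(-1))*78 = -11*78 = -858)
-l = -1*(-858) = 858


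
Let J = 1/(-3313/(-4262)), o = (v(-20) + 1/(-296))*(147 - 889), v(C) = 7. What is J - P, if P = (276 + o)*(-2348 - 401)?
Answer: -6625596034665/490324 ≈ -1.3513e+7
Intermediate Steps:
o = -768341/148 (o = (7 + 1/(-296))*(147 - 889) = (7 - 1/296)*(-742) = (2071/296)*(-742) = -768341/148 ≈ -5191.5)
P = 1999878257/148 (P = (276 - 768341/148)*(-2348 - 401) = -727493/148*(-2749) = 1999878257/148 ≈ 1.3513e+7)
J = 4262/3313 (J = 1/(-3313*(-1/4262)) = 1/(3313/4262) = 4262/3313 ≈ 1.2864)
J - P = 4262/3313 - 1*1999878257/148 = 4262/3313 - 1999878257/148 = -6625596034665/490324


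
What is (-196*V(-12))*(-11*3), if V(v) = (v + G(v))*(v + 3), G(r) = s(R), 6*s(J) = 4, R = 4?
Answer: 659736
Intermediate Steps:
s(J) = ⅔ (s(J) = (⅙)*4 = ⅔)
G(r) = ⅔
V(v) = (3 + v)*(⅔ + v) (V(v) = (v + ⅔)*(v + 3) = (⅔ + v)*(3 + v) = (3 + v)*(⅔ + v))
(-196*V(-12))*(-11*3) = (-196*(2 + (-12)² + (11/3)*(-12)))*(-11*3) = -196*(2 + 144 - 44)*(-33) = -196*102*(-33) = -19992*(-33) = 659736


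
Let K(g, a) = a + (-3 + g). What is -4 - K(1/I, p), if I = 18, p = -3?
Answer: 35/18 ≈ 1.9444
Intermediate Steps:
K(g, a) = -3 + a + g
-4 - K(1/I, p) = -4 - (-3 - 3 + 1/18) = -4 - 1*(-107/18) = -4 + 107/18 = 35/18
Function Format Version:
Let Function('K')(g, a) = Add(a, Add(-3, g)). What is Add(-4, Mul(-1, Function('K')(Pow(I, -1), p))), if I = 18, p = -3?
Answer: Rational(35, 18) ≈ 1.9444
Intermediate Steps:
Function('K')(g, a) = Add(-3, a, g)
Add(-4, Mul(-1, Function('K')(Pow(I, -1), p))) = Add(-4, Mul(-1, Add(-3, -3, Pow(18, -1)))) = Add(-4, Mul(-1, Add(-3, -3, Rational(1, 18)))) = Add(-4, Mul(-1, Rational(-107, 18))) = Add(-4, Rational(107, 18)) = Rational(35, 18)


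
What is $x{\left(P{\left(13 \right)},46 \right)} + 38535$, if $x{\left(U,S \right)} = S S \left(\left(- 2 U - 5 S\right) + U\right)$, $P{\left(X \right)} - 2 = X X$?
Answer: $-809981$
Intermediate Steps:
$P{\left(X \right)} = 2 + X^{2}$ ($P{\left(X \right)} = 2 + X X = 2 + X^{2}$)
$x{\left(U,S \right)} = S^{2} \left(- U - 5 S\right)$ ($x{\left(U,S \right)} = S^{2} \left(\left(- 5 S - 2 U\right) + U\right) = S^{2} \left(- U - 5 S\right)$)
$x{\left(P{\left(13 \right)},46 \right)} + 38535 = 46^{2} \left(- (2 + 13^{2}) - 230\right) + 38535 = 2116 \left(- (2 + 169) - 230\right) + 38535 = 2116 \left(\left(-1\right) 171 - 230\right) + 38535 = 2116 \left(-171 - 230\right) + 38535 = 2116 \left(-401\right) + 38535 = -848516 + 38535 = -809981$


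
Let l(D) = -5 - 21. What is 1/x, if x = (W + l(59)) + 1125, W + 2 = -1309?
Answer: -1/212 ≈ -0.0047170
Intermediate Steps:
W = -1311 (W = -2 - 1309 = -1311)
l(D) = -26
x = -212 (x = (-1311 - 26) + 1125 = -1337 + 1125 = -212)
1/x = 1/(-212) = -1/212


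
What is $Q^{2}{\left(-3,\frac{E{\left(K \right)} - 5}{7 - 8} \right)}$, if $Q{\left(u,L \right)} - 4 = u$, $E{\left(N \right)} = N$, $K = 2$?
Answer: $1$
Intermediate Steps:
$Q{\left(u,L \right)} = 4 + u$
$Q^{2}{\left(-3,\frac{E{\left(K \right)} - 5}{7 - 8} \right)} = \left(4 - 3\right)^{2} = 1^{2} = 1$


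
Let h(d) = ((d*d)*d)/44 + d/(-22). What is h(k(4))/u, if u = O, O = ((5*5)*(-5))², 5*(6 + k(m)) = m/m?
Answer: -22939/85937500 ≈ -0.00026693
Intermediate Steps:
k(m) = -29/5 (k(m) = -6 + (m/m)/5 = -6 + (⅕)*1 = -6 + ⅕ = -29/5)
O = 15625 (O = (25*(-5))² = (-125)² = 15625)
h(d) = -d/22 + d³/44 (h(d) = (d²*d)*(1/44) + d*(-1/22) = d³*(1/44) - d/22 = d³/44 - d/22 = -d/22 + d³/44)
u = 15625
h(k(4))/u = ((1/44)*(-29/5)*(-2 + (-29/5)²))/15625 = ((1/44)*(-29/5)*(-2 + 841/25))*(1/15625) = ((1/44)*(-29/5)*(791/25))*(1/15625) = -22939/5500*1/15625 = -22939/85937500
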